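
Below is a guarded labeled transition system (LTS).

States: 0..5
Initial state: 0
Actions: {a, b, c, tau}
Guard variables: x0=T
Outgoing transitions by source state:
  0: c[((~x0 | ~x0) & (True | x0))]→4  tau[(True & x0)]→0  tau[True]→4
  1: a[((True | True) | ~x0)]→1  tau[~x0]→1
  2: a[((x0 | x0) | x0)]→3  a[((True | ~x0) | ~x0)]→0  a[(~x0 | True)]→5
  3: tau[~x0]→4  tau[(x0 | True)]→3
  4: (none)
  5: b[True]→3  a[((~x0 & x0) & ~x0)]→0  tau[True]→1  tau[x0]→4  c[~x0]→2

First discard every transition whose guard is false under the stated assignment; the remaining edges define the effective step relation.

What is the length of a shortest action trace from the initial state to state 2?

Breadth-first toward 2:
  L0 = {0}
  L1 = {4}
2 never appears.

Answer: UNREACHABLE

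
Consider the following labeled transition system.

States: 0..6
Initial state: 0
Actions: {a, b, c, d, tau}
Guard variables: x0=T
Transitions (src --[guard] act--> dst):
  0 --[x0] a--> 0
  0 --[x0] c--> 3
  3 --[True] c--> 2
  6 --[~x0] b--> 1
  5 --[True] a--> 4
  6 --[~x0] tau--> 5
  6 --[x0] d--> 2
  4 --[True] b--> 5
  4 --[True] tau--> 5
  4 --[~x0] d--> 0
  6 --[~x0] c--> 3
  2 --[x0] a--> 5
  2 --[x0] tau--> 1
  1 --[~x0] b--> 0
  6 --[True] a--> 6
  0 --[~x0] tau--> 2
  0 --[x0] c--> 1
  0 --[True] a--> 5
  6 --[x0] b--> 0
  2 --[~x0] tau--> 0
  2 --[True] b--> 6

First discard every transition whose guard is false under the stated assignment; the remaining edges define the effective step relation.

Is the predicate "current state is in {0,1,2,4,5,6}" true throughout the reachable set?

Inv-set: {0,1,2,4,5,6}
R = {0,1,2,3,4,5,6}
  0: ✓
  1: ✓
  2: ✓
  3: outside
  4: ✓
  5: ✓
  6: ✓
reach 3 via c — violates

Answer: INVARIANT VIOLATED at state 3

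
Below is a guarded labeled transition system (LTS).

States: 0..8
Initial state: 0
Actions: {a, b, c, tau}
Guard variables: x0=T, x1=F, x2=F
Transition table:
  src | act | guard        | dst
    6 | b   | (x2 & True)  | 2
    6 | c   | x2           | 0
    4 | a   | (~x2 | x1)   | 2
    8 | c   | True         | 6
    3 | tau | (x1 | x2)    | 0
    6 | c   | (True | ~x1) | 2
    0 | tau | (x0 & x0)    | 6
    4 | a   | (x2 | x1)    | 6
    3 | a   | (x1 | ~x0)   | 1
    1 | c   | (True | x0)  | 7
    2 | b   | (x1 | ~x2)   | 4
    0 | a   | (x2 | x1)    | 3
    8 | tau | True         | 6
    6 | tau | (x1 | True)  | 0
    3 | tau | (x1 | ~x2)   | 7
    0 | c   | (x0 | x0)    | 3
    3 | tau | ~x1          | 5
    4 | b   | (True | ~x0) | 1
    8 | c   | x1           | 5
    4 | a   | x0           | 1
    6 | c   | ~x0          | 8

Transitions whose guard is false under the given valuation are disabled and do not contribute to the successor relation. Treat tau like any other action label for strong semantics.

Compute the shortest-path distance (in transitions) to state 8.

Answer: UNREACHABLE

Trace:
Layered search for 8:
  L0 = {0}
  L1 = {3,6}
  L2 = {2,5,7}
  L3 = {4}
  L4 = {1}
8 never appears.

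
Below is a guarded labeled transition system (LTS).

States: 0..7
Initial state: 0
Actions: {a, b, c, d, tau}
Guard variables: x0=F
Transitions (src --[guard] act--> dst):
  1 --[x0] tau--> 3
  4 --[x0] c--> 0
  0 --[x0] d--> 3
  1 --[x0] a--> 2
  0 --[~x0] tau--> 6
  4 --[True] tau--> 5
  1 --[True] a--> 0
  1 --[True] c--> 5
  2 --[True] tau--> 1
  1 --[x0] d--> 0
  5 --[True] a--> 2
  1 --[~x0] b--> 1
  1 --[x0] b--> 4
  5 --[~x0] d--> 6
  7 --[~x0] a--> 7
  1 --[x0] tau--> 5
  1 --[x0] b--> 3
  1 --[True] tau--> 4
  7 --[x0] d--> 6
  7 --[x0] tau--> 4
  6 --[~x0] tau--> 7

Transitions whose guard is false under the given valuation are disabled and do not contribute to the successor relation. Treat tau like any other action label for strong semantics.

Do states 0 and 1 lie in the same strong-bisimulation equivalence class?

Answer: NOT BISIMILAR

Working:
Compute ~ classes (split until stable):
  round 0: {{0,1,2,3,4,5,6,7}}
  round 1: {{0,2,4,6},{1},{3},{5},{7}}
  round 2: {{0},{1},{2},{3},{4},{5},{6},{7}}
Fixed point at round 3; 8 class(es).
[0]={0}  [1]={1}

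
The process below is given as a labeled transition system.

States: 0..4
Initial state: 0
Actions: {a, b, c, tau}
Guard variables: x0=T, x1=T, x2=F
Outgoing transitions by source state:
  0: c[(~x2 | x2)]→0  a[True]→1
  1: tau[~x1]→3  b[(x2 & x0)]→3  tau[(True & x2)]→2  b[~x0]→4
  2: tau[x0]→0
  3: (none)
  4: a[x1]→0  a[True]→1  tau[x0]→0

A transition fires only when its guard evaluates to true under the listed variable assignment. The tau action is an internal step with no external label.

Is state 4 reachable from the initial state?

Answer: UNREACHABLE

Analysis:
6 transition(s) survive guard evaluation.
L0 = {0}
L1 = {1}  total {0,1}
R = {0,1}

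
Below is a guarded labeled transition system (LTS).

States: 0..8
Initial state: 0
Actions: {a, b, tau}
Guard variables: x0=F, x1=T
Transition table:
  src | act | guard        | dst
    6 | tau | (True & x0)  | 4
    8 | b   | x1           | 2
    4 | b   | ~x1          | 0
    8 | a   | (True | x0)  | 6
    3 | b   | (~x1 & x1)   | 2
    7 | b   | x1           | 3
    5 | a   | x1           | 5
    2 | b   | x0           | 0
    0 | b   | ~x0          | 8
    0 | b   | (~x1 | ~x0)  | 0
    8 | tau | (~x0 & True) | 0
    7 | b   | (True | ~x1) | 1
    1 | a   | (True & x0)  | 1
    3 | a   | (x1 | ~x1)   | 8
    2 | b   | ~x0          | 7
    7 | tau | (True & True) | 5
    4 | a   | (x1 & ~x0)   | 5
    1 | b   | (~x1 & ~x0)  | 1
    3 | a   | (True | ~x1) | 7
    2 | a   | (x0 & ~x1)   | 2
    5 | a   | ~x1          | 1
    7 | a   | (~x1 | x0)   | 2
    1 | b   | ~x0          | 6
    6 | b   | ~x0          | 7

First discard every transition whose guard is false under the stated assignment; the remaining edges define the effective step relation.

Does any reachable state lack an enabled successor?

R = {0,1,2,3,5,6,7,8}
  0: b→0  b→8  [deg 2]
  1: b→6  [deg 1]
  2: b→7  [deg 1]
  3: a→7  a→8  [deg 2]
  5: a→5  [deg 1]
  6: b→7  [deg 1]
  7: b→1  b→3  tau→5  [deg 3]
  8: a→6  b→2  tau→0  [deg 3]

Answer: DEADLOCK-FREE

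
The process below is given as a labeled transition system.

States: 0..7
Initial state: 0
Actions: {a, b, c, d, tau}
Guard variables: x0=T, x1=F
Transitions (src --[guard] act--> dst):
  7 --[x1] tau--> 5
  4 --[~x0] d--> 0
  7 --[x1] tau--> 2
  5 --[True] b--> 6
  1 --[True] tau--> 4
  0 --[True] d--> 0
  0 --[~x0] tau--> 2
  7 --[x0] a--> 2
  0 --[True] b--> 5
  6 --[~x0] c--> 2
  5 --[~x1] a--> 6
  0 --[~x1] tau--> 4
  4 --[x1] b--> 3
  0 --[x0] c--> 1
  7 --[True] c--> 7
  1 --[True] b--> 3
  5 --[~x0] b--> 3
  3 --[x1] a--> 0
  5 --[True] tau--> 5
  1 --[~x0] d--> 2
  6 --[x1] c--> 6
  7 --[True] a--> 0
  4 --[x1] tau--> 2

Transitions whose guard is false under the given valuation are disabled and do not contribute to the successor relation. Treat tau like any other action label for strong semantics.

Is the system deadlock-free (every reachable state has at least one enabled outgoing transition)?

Answer: DEADLOCK at state 3

Analysis:
R = {0,1,3,4,5,6}
  0: b→5  c→1  d→0  tau→4  [4 exit(s)]
  1: b→3  tau→4  [2 exit(s)]
  3: ∅  [STUCK]
  4: ∅  [STUCK]
  5: a→6  b→6  tau→5  [3 exit(s)]
  6: ∅  [STUCK]
trace reaching 3: c·b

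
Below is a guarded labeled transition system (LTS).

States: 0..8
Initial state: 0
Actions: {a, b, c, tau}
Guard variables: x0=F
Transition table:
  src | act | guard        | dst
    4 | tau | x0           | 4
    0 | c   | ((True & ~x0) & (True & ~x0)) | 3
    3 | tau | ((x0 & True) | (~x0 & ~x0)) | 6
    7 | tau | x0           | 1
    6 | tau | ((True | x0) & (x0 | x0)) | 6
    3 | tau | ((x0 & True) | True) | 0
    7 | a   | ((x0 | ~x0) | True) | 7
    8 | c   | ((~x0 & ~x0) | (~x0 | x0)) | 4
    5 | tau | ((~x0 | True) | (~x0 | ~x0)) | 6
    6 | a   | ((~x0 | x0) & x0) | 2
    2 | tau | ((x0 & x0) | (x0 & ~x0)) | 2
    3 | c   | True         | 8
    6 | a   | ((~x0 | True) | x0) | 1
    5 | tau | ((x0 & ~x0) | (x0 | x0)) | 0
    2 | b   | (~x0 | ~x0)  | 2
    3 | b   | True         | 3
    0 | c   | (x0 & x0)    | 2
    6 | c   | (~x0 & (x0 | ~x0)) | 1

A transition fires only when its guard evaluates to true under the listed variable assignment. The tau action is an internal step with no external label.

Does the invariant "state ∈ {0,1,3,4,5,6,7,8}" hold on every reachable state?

Answer: INVARIANT HOLDS

Trace:
Inv-set: {0,1,3,4,5,6,7,8}
Reach set: {0,1,3,4,6,8}
  0: ok
  1: ok
  3: ok
  4: ok
  6: ok
  8: ok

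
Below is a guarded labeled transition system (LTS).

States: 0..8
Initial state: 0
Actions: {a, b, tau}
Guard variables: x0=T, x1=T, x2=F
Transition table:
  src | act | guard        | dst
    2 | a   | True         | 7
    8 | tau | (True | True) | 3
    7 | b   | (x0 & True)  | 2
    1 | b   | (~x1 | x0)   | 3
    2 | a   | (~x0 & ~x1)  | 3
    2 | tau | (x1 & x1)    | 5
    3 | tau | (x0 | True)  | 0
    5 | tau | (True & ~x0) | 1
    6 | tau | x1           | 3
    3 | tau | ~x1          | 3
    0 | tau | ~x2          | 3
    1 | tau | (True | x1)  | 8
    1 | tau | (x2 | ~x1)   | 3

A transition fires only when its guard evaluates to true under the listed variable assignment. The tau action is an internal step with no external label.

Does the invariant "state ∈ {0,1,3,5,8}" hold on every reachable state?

Answer: INVARIANT HOLDS

Working:
Allowed set {0,1,3,5,8}
Reach set: {0,3}
  0: safe
  3: safe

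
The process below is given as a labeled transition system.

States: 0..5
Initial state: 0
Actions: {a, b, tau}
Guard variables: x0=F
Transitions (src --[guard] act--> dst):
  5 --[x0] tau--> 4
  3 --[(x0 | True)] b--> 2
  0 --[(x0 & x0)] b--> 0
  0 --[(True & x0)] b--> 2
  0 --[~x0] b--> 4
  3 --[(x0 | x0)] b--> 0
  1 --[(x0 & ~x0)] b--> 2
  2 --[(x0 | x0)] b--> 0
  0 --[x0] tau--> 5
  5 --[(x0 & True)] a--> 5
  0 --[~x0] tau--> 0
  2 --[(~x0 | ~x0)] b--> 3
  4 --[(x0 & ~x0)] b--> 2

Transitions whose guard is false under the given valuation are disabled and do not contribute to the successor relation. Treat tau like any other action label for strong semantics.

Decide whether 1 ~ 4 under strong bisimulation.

Answer: BISIMILAR

Trace:
Compute ~ classes (split until stable):
  round 0: {{0,1,2,3,4,5}}
  round 1: {{0},{1,4,5},{2,3}}
3 equivalence class(es) (converged in 2)
1∈{1,4,5}, 4∈{1,4,5}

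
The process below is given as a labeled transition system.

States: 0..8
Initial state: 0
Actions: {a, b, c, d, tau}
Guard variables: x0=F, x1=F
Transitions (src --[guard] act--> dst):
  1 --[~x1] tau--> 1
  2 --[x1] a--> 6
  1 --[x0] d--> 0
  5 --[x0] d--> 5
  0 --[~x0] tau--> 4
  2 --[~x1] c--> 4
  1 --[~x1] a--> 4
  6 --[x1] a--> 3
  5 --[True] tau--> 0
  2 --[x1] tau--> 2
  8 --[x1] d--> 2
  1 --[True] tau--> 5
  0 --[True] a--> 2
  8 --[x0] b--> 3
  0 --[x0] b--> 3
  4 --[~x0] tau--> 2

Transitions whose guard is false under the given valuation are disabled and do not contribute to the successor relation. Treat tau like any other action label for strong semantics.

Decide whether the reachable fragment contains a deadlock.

Reachable = {0,2,4}
  0: a→2  tau→4  [deg 2]
  2: c→4  [deg 1]
  4: tau→2  [deg 1]

Answer: DEADLOCK-FREE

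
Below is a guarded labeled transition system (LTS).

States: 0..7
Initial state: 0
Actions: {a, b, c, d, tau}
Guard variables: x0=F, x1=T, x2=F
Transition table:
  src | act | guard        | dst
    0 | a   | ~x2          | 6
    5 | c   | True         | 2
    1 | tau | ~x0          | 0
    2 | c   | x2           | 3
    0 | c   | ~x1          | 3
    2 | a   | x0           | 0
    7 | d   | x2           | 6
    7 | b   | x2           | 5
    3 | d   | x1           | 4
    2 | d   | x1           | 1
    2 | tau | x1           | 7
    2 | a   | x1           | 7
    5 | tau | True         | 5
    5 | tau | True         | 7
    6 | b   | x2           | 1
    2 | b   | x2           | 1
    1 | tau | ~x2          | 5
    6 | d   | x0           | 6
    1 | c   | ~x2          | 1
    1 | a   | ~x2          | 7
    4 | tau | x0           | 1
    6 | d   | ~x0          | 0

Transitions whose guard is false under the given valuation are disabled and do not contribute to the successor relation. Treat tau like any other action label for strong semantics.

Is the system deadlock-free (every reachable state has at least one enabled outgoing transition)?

R = {0,6}
  0: a→6  [deg 1]
  6: d→0  [deg 1]

Answer: DEADLOCK-FREE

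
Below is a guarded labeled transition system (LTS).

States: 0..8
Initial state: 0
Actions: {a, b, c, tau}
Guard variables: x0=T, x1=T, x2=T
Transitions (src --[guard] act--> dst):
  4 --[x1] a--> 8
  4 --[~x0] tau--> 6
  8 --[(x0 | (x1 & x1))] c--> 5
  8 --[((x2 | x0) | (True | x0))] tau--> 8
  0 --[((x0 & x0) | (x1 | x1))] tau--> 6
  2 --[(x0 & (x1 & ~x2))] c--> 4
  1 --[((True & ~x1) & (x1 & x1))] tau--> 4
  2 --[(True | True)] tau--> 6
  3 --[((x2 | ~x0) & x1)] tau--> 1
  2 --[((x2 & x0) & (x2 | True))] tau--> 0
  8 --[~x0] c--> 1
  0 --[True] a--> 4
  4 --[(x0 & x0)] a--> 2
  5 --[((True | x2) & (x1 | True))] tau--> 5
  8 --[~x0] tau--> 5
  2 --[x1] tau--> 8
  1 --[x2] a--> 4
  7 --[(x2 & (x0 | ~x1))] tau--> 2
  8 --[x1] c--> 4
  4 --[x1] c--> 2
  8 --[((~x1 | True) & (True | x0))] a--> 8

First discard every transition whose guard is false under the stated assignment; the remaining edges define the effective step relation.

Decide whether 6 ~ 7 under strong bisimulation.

Answer: NOT BISIMILAR

Trace:
Refine partition for ~:
  round 0: {{0,1,2,3,4,5,6,7,8}}
  round 1: {{0},{1},{2,3,5,7},{4},{6},{8}}
  round 2: {{0},{1},{2},{3},{4},{5,7},{6},{8}}
  round 3: {{0},{1},{2},{3},{4},{5},{6},{7},{8}}
9 equivalence class(es) (converged in 4)
[6]={6}  [7]={7}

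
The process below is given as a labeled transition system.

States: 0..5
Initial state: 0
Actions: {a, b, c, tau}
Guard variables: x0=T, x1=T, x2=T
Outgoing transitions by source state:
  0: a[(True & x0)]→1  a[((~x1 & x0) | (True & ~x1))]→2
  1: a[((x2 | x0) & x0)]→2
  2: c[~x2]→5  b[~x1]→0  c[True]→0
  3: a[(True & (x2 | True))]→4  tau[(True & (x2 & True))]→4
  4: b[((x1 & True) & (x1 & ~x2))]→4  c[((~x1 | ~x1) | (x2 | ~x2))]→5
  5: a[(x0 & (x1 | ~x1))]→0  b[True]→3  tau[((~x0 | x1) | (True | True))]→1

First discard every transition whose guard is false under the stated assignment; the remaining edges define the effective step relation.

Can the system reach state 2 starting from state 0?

Guard filter leaves 9 enabled edge(s).
L0 = {0}
L1 = {1}  total {0,1}
L2 = {2}  total {0,1,2}
R = {0,1,2}
Path to 2: a·a

Answer: REACHABLE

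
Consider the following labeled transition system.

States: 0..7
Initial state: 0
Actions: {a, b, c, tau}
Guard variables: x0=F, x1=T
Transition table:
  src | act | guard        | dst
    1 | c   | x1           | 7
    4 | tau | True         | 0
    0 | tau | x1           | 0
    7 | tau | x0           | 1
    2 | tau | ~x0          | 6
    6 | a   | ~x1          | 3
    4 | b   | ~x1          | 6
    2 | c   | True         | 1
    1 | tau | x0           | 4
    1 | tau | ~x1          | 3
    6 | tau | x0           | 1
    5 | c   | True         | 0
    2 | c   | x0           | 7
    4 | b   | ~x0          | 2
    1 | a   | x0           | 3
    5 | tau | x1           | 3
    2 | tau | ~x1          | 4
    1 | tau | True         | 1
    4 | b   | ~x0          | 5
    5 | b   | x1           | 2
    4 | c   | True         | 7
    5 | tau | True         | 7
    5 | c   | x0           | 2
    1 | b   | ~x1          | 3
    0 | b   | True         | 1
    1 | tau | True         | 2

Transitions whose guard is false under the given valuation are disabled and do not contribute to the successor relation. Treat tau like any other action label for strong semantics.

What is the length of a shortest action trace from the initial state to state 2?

Breadth-first toward 2:
  L0 = {0}
  L1 = {1}
  L2 = {2,7}
2 enters at depth 2; path b·tau

Answer: 2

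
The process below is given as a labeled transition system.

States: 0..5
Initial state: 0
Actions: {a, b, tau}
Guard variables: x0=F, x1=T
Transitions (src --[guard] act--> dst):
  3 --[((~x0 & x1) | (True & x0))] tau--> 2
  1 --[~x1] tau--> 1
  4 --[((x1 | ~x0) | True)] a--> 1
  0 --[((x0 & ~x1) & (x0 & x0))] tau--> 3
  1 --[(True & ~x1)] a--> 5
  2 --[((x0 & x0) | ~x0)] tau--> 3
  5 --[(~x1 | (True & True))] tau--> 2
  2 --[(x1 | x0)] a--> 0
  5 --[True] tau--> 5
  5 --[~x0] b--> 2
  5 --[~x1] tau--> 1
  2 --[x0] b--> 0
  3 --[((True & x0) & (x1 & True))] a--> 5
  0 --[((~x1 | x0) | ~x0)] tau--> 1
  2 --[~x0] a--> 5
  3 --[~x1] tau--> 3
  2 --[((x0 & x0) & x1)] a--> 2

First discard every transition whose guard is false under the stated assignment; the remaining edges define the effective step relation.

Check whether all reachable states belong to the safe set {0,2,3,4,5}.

Safe = {0,2,3,4,5}
Reachable = {0,1}
  0: ok
  1: VIOLATES
counterexample path to 1: tau

Answer: INVARIANT VIOLATED at state 1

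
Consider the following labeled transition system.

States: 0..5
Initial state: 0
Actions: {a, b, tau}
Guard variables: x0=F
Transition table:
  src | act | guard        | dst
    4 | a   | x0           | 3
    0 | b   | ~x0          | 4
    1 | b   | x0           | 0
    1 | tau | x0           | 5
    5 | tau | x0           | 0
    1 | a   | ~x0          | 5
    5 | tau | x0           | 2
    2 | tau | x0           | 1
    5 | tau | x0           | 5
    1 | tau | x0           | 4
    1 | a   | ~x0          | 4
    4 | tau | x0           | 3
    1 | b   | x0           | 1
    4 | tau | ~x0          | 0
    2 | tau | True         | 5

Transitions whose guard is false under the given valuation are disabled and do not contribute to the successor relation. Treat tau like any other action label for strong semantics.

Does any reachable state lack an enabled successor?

Reach set: {0,4}
  0: b→4  [deg 1]
  4: tau→0  [deg 1]

Answer: DEADLOCK-FREE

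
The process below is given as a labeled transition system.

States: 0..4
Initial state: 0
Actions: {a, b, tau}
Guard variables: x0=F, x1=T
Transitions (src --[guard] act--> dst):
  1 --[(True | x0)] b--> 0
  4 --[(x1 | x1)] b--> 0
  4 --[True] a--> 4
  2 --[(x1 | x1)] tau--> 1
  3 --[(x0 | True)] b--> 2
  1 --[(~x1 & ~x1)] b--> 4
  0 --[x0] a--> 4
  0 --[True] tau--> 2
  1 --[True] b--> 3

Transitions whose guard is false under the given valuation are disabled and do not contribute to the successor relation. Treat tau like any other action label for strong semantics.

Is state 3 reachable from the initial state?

Answer: REACHABLE

Working:
After dropping false guards: 7 live edges.
L0 = {0}
L1 = {2}  total {0,2}
L2 = {1}  total {0,1,2}
L3 = {3}  total {0,1,2,3}
Reach set: {0,1,2,3}
Path to 3: tau·tau·b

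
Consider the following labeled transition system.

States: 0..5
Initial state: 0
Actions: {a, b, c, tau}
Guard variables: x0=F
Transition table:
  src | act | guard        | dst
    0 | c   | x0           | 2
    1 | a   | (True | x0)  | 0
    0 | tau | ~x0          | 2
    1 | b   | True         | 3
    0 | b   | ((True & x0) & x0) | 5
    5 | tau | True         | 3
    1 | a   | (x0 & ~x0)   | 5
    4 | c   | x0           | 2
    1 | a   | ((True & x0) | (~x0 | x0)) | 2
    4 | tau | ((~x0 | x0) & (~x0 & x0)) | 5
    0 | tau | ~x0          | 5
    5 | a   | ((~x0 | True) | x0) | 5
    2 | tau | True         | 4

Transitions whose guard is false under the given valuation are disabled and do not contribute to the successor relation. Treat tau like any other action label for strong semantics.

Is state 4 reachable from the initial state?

Answer: REACHABLE

Working:
Guard filter leaves 8 enabled edge(s).
depth 0: {0}
depth 1: {2,5}  total {0,2,5}
depth 2: {3,4}  total {0,2,3,4,5}
Reach set: {0,2,3,4,5}
trace reaching 4: tau·tau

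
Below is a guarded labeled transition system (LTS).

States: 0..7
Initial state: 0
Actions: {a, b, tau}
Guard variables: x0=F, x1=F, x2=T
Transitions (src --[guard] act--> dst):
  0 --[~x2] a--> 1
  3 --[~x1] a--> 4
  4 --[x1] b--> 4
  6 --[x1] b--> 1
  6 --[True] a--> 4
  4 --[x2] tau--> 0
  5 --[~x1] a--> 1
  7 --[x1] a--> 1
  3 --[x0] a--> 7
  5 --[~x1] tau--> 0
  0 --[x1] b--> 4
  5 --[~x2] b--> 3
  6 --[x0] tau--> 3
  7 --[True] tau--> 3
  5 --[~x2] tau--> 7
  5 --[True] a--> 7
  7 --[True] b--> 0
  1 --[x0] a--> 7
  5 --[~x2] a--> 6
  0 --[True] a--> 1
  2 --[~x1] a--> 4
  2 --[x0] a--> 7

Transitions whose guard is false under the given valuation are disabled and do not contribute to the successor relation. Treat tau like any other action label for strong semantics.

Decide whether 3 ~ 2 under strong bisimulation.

Bisimulation quotient by refinement:
  P[0] = {{0,1,2,3,4,5,6,7}}
  P[1] = {{0,2,3,6},{1},{4},{5},{7}}
  P[2] = {{0},{1},{2,3,6},{4},{5},{7}}
6 equivalence class(es) (converged in 3)
class of 3: {2,3,6}; class of 2: {2,3,6}

Answer: BISIMILAR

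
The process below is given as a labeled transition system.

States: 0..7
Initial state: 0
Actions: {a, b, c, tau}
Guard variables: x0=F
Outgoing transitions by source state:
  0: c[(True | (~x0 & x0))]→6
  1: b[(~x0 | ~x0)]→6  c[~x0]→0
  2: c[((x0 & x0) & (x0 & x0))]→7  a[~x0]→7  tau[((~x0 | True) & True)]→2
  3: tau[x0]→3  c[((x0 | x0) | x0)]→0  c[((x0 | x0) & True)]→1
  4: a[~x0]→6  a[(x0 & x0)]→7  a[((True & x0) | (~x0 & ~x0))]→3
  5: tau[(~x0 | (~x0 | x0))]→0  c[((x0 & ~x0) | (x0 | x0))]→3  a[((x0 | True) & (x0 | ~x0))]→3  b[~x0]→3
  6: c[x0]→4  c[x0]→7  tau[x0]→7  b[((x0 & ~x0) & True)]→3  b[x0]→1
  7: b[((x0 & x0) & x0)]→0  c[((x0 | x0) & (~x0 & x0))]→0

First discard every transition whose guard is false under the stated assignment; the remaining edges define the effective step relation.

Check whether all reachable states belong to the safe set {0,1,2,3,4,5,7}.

Inv-set: {0,1,2,3,4,5,7}
R = {0,6}
  0: ok
  6: outside
counterexample path to 6: c

Answer: INVARIANT VIOLATED at state 6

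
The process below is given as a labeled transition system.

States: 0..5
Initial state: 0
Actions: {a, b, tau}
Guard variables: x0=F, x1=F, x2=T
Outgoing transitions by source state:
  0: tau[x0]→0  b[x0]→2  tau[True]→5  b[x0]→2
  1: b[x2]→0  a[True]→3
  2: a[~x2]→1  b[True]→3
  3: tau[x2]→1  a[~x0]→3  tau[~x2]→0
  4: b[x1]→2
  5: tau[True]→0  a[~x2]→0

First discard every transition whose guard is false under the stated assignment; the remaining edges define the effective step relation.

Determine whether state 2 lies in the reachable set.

Answer: UNREACHABLE

Working:
After dropping false guards: 7 live edges.
Layer 0: {0}
Layer 1: {5}  now seen {0,5}
Reach set: {0,5}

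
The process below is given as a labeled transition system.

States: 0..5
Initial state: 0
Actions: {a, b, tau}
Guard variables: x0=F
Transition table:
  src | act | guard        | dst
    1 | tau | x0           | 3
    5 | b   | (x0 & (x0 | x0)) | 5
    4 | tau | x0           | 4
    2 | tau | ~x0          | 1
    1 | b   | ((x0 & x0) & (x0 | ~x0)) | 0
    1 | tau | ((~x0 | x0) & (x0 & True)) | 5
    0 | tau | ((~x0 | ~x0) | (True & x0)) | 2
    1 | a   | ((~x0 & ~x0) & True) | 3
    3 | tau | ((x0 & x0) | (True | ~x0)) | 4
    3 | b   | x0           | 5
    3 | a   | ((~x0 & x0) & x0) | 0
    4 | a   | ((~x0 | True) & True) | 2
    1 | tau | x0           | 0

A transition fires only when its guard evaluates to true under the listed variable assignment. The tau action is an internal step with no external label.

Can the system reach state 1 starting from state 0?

After dropping false guards: 5 live edges.
depth 0: {0}
depth 1: {2}  now seen {0,2}
depth 2: {1}  now seen {0,1,2}
depth 3: {3}  now seen {0,1,2,3}
depth 4: {4}  now seen {0,1,2,3,4}
Reachable = {0,1,2,3,4}
witness 1: tau·tau

Answer: REACHABLE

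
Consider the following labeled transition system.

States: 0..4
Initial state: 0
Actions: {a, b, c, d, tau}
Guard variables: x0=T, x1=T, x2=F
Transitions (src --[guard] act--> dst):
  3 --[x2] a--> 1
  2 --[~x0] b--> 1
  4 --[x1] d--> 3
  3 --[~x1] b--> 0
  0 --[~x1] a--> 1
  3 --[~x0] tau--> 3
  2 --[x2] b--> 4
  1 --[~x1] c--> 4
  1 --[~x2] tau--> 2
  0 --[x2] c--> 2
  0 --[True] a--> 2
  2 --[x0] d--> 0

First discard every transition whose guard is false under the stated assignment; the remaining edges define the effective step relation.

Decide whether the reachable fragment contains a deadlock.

Answer: DEADLOCK-FREE

Working:
Reachable = {0,2}
  0: a→2  [1 exit(s)]
  2: d→0  [1 exit(s)]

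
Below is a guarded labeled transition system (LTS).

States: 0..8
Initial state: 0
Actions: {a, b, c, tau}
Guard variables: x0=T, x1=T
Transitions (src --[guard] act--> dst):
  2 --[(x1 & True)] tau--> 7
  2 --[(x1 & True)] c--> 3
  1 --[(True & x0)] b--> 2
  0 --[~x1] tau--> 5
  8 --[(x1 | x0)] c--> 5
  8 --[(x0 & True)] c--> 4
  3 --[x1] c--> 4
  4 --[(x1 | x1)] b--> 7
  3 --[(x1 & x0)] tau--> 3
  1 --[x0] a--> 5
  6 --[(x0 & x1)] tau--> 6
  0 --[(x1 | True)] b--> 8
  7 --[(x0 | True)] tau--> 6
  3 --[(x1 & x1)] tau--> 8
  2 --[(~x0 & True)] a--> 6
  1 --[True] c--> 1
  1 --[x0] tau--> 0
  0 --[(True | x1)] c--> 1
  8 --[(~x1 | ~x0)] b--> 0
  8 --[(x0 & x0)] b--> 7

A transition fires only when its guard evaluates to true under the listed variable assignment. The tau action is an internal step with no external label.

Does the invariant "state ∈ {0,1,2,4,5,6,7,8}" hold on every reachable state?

Allowed set {0,1,2,4,5,6,7,8}
Reach set: {0,1,2,3,4,5,6,7,8}
  0: safe
  1: safe
  2: safe
  3: ✗ unsafe
  4: safe
  5: safe
  6: safe
  7: safe
  8: safe
witness against invariant: c·b·c → 3

Answer: INVARIANT VIOLATED at state 3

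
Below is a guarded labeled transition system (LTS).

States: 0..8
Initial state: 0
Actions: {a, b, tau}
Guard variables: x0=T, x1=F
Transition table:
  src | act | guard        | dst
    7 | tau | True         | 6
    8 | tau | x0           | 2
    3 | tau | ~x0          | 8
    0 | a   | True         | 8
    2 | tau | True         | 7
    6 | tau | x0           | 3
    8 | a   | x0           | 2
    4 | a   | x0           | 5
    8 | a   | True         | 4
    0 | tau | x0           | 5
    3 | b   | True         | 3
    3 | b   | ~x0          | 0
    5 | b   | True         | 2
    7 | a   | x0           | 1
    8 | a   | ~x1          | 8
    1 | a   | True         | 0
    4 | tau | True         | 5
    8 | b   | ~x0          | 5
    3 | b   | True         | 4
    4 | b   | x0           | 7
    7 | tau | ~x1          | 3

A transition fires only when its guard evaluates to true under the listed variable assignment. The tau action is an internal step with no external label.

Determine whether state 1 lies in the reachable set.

Answer: REACHABLE

Trace:
Guard filter leaves 18 enabled edge(s).
depth 0: {0}
depth 1: {5,8}  cumulative {0,5,8}
depth 2: {2,4}  cumulative {0,2,4,5,8}
depth 3: {7}  cumulative {0,2,4,5,7,8}
depth 4: {1,3,6}  cumulative {0,1,2,3,4,5,6,7,8}
Reach set: {0,1,2,3,4,5,6,7,8}
witness 1: a·tau·tau·a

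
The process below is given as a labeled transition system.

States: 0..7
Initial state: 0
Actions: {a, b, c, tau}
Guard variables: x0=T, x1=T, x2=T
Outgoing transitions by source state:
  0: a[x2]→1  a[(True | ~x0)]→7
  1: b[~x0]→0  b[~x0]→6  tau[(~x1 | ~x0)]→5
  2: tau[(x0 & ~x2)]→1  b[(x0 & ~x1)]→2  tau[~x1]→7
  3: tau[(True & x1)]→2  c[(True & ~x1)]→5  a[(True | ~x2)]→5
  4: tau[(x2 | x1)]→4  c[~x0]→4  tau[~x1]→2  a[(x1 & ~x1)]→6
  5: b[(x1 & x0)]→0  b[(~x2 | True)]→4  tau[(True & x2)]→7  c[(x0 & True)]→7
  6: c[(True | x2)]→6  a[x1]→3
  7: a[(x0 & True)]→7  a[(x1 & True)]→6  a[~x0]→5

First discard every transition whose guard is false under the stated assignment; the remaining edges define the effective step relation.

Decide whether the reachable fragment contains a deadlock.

Reach set: {0,1,2,3,4,5,6,7}
  0: a→1  a→7  [2 exit(s)]
  1: ∅  [no exit]
  2: ∅  [no exit]
  3: a→5  tau→2  [2 exit(s)]
  4: tau→4  [1 exit(s)]
  5: b→0  b→4  c→7  tau→7  [4 exit(s)]
  6: a→3  c→6  [2 exit(s)]
  7: a→6  a→7  [2 exit(s)]
Path to 1: a

Answer: DEADLOCK at state 1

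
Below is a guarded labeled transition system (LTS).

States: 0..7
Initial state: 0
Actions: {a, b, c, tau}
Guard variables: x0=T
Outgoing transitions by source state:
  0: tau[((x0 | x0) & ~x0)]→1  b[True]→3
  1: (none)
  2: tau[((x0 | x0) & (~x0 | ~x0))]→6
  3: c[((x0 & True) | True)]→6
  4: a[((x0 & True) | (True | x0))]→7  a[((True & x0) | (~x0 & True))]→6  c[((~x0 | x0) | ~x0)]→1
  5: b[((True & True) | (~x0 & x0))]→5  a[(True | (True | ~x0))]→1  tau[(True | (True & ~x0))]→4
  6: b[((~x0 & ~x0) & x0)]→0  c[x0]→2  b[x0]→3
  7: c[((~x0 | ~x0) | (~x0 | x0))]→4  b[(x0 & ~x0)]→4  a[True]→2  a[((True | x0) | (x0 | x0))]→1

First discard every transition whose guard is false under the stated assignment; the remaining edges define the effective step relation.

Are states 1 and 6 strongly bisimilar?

Answer: NOT BISIMILAR

Analysis:
Bisimulation quotient by refinement:
  P[0] = {{0,1,2,3,4,5,6,7}}
  P[1] = {{0},{1,2},{3},{4,7},{5},{6}}
  P[2] = {{0},{1,2},{3},{4},{5},{6},{7}}
7 equivalence class(es) (converged in 3)
class of 1: {1,2}; class of 6: {6}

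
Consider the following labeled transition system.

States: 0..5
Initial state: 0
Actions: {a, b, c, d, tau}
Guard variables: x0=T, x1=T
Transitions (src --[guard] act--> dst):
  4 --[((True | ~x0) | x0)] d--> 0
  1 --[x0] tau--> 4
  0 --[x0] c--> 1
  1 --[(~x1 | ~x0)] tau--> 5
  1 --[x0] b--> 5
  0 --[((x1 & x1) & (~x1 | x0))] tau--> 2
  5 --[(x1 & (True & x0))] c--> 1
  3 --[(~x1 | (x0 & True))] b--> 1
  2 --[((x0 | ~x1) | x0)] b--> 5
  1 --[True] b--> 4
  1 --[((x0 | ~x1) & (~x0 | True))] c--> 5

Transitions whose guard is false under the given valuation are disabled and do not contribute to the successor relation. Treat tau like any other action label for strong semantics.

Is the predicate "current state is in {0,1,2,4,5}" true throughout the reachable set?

Inv-set: {0,1,2,4,5}
Reachable = {0,1,2,4,5}
  0: ok
  1: ok
  2: ok
  4: ok
  5: ok

Answer: INVARIANT HOLDS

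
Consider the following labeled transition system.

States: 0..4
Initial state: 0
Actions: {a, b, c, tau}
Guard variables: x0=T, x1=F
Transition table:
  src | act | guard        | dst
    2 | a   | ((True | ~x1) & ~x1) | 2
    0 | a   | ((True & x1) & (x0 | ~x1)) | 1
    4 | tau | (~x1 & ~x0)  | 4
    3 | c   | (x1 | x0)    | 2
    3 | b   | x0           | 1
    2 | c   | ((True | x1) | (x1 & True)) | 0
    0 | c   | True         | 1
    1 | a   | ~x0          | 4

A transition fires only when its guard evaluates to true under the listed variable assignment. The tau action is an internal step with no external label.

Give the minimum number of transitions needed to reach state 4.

Answer: UNREACHABLE

Working:
Layered search for 4:
  depth 0: {0}
  depth 1: {1}
4 never appears.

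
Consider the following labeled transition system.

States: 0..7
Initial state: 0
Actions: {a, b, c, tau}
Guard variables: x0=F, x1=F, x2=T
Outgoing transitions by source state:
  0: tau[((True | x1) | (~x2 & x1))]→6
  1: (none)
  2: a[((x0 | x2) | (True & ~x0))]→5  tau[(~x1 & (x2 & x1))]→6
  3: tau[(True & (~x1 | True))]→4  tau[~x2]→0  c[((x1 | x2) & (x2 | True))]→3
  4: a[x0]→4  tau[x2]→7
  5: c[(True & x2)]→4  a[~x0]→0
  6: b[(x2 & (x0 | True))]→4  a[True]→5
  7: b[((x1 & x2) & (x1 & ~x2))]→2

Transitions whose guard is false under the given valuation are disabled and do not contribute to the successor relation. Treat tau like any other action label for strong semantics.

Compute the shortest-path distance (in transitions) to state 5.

Answer: 2

Trace:
BFS to 5:
  Layer 0: {0}
  Layer 1: {6}
  Layer 2: {4,5}
depth(5)=2, e.g. tau·a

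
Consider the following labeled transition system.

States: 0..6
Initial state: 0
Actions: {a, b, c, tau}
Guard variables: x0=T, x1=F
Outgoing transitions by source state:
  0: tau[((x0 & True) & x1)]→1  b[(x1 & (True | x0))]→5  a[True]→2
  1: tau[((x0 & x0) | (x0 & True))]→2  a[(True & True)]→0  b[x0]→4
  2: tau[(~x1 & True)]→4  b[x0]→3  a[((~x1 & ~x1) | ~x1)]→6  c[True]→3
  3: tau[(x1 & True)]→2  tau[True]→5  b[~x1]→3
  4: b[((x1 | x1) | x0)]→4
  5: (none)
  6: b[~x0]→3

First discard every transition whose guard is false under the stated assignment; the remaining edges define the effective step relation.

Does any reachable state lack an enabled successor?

Reach set: {0,2,3,4,5,6}
  0: a→2  [1 exit(s)]
  2: a→6  b→3  c→3  tau→4  [4 exit(s)]
  3: b→3  tau→5  [2 exit(s)]
  4: b→4  [1 exit(s)]
  5: ∅  [deadlock]
  6: ∅  [deadlock]
Path to 5: a·b·tau

Answer: DEADLOCK at state 5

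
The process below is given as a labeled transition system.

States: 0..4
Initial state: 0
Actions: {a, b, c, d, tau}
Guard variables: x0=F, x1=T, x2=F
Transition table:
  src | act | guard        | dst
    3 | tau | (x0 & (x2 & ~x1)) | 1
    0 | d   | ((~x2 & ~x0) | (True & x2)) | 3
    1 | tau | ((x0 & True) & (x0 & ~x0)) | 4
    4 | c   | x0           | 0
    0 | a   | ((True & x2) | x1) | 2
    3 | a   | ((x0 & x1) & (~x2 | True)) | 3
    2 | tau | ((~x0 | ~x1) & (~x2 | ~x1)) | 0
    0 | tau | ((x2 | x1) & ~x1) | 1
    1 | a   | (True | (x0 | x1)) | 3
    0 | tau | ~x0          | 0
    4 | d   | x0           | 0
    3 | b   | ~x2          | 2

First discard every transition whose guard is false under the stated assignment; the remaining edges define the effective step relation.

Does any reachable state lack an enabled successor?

Answer: DEADLOCK-FREE

Working:
Reachable = {0,2,3}
  0: a→2  d→3  tau→0  [3 exit(s)]
  2: tau→0  [1 exit(s)]
  3: b→2  [1 exit(s)]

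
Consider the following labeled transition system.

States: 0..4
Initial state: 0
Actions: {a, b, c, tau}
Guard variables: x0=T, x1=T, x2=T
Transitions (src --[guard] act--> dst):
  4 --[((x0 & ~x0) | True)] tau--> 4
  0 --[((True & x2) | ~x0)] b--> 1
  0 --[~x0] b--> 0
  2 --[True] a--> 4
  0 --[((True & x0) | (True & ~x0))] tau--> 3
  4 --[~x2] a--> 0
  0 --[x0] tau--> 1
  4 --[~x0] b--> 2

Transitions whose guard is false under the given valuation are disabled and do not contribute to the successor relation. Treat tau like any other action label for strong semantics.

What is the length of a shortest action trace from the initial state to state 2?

Breadth-first toward 2:
  L0 = {0}
  L1 = {1,3}
2 never appears.

Answer: UNREACHABLE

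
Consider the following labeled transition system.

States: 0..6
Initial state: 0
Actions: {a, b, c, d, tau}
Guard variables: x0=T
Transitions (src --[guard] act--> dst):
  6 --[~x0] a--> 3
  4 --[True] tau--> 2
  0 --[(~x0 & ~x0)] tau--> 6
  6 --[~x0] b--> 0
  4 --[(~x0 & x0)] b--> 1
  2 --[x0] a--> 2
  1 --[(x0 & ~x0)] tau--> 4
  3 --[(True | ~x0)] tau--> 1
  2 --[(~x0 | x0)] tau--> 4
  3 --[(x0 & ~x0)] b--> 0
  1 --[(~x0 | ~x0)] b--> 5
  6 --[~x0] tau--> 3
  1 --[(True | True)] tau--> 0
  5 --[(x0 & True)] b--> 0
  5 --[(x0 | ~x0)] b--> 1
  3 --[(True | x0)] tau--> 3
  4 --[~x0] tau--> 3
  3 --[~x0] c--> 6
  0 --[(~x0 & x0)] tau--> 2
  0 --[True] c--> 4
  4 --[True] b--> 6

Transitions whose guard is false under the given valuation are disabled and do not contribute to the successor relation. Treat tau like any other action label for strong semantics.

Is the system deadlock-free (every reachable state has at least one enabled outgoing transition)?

Answer: DEADLOCK at state 6

Trace:
Reach set: {0,2,4,6}
  0: c→4  [1 exit(s)]
  2: a→2  tau→4  [2 exit(s)]
  4: b→6  tau→2  [2 exit(s)]
  6: ∅  [no exit]
Path to 6: c·b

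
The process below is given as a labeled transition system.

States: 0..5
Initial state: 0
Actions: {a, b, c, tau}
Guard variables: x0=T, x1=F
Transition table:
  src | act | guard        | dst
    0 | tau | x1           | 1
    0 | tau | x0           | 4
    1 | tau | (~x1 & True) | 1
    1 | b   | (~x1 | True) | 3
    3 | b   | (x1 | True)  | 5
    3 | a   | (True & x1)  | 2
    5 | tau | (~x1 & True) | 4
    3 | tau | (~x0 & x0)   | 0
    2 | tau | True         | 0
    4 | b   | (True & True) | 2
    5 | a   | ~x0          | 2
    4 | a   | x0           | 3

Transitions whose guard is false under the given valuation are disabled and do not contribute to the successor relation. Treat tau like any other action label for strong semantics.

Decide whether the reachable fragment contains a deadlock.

Answer: DEADLOCK-FREE

Working:
Reach set: {0,2,3,4,5}
  0: tau→4  [deg 1]
  2: tau→0  [deg 1]
  3: b→5  [deg 1]
  4: a→3  b→2  [deg 2]
  5: tau→4  [deg 1]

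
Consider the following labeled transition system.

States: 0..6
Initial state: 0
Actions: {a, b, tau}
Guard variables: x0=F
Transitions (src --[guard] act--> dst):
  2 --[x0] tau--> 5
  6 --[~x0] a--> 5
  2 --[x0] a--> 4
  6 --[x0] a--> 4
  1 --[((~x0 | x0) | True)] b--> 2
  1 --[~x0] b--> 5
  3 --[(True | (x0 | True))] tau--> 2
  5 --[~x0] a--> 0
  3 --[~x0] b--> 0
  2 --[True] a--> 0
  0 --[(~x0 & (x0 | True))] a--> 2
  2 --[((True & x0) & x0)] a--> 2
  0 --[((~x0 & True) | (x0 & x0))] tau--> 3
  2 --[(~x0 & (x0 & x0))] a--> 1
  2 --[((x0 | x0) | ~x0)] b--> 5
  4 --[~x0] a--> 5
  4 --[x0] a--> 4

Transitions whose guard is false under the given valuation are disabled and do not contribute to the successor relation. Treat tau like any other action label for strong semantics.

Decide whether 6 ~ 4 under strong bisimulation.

Answer: BISIMILAR

Analysis:
Compute ~ classes (split until stable):
  π0 = {{0,1,2,3,4,5,6}}
  π1 = {{0},{1},{2},{3},{4,5,6}}
  π2 = {{0},{1},{2},{3},{4,6},{5}}
stable after 3 split(s): 6 block(s)
class of 6: {4,6}; class of 4: {4,6}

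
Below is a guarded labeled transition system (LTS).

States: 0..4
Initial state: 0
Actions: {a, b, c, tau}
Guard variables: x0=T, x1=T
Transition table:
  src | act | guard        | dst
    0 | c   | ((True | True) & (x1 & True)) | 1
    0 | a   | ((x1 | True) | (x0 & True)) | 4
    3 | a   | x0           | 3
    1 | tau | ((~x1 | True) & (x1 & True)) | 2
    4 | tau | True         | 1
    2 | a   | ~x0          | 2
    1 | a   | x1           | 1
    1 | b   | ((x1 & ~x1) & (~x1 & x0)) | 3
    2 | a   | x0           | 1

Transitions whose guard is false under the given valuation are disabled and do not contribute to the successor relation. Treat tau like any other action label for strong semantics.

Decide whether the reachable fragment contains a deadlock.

R = {0,1,2,4}
  0: a→4  c→1  [2 exit(s)]
  1: a→1  tau→2  [2 exit(s)]
  2: a→1  [1 exit(s)]
  4: tau→1  [1 exit(s)]

Answer: DEADLOCK-FREE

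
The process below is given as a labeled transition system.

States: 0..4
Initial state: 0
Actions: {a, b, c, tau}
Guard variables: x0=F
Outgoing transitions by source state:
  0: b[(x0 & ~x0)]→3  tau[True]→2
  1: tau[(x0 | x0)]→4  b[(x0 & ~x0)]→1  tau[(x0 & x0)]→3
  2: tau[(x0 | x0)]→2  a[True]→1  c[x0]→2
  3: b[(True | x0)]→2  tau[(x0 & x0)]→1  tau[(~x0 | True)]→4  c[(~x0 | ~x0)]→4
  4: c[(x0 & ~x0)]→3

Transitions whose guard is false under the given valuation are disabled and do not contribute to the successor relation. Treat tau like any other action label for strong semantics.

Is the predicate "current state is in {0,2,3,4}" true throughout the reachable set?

Answer: INVARIANT VIOLATED at state 1

Working:
Inv-set: {0,2,3,4}
Reachable = {0,1,2}
  0: ok
  1: ✗ unsafe
  2: ok
witness against invariant: tau·a → 1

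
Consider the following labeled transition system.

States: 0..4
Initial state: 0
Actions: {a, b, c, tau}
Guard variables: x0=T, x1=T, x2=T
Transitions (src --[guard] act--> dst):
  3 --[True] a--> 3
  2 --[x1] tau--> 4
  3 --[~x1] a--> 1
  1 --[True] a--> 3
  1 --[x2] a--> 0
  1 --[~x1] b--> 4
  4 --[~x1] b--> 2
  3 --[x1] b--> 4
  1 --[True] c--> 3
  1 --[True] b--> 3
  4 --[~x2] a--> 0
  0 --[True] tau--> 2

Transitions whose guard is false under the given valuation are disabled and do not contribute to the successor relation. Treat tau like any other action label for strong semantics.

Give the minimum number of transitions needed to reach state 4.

BFS to 4:
  L0 = {0}
  L1 = {2}
  L2 = {4}
depth(4)=2, e.g. tau·tau

Answer: 2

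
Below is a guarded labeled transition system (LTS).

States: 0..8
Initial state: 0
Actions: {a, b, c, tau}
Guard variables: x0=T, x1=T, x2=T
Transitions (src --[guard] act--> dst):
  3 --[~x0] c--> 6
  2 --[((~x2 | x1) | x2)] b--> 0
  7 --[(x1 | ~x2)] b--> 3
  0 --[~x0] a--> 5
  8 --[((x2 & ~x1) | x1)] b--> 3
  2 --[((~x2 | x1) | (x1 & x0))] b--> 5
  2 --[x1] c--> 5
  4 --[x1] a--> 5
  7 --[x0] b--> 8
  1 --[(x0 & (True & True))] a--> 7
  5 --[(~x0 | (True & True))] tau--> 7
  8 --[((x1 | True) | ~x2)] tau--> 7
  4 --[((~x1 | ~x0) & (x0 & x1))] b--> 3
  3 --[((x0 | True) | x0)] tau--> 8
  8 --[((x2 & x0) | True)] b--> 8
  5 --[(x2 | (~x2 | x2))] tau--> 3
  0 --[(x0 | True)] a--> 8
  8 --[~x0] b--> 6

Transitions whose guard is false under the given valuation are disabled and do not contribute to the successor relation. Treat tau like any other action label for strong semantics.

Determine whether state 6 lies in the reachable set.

After dropping false guards: 14 live edges.
L0 = {0}
L1 = {8}  cumulative {0,8}
L2 = {3,7}  cumulative {0,3,7,8}
Reachable = {0,3,7,8}

Answer: UNREACHABLE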